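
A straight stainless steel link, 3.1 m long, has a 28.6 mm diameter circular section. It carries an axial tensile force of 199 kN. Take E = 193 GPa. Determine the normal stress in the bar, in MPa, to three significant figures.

310 MPa

A = 642.4 mm².
σ = N/A = 199000/642.4 = 309.8 MPa.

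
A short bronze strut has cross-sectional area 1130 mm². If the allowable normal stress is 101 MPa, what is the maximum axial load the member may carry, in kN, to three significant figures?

P_max = σ_allow · A = 101 · 1130 = 114100 N = 114.1 kN.

114 kN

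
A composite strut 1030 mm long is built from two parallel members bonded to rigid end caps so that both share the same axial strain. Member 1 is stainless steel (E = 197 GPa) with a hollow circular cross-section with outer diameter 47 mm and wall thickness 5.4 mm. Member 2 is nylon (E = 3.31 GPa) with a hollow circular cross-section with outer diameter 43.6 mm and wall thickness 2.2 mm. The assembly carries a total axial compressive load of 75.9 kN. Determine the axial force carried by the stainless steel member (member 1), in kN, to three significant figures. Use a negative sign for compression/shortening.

-75.4 kN

A_1 = 705.7 mm².
A_2 = 286.1 mm².
Equal strain + equilibrium ⇒ each member carries load in proportion to AE: A₁E₁ = 139000000 N, A₂E₂ = 947100 N, ΣAE = 140000000 N.
F₁ = P·A₁E₁/ΣAE = -75900·139000000/140000000 = -75390 N.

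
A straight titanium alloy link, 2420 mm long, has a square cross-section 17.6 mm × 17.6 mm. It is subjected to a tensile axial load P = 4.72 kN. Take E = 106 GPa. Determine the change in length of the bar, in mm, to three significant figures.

0.348 mm

A = 309.8 mm².
δ_mech = NL/(AE) = 4720·2420/(309.8·106000) = 0.3479 mm.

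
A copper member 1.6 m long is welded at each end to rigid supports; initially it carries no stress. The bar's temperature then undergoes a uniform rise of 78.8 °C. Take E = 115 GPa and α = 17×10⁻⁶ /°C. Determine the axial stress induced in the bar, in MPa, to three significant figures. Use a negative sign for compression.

Free thermal expansion αLΔT = 17e-6 · 1600 · 78.8 = 2.143 mm.
The walls impose strain ε = −(2.143)/1600 = -1.3396e-03; σ = Eε = 115000 · -1.3396e-03 = -154.1 MPa.

-154 MPa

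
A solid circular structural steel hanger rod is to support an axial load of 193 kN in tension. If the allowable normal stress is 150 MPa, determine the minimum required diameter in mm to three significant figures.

Required area A ≥ P/σ_allow = 193000/150 = 1287 mm².
For a solid circular section, d ≥ √(4A/π) = 40.48 mm.

40.5 mm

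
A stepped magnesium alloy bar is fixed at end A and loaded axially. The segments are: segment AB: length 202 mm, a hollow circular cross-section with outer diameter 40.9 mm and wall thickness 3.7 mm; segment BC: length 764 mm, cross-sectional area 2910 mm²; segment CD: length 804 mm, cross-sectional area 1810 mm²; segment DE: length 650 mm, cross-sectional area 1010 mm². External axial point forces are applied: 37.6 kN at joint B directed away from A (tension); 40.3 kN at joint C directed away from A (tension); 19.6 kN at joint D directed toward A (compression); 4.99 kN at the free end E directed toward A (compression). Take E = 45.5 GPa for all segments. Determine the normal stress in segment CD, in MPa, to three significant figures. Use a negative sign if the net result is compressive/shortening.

-13.6 MPa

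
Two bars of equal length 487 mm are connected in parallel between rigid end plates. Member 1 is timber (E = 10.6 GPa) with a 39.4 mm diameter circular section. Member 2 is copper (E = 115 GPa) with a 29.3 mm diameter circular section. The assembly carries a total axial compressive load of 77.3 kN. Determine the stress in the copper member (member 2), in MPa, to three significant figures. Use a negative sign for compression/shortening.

A_1 = 1219 mm².
A_2 = 674.3 mm².
Equal strain + equilibrium ⇒ each member carries load in proportion to AE: A₁E₁ = 12920000 N, A₂E₂ = 77540000 N, ΣAE = 90460000 N.
σ₂ = P·E₂/ΣAE = -77300·115000/90460000 = -98.27 MPa.

-98.3 MPa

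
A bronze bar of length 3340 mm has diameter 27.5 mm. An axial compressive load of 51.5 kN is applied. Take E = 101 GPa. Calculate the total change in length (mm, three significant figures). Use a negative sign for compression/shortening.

-2.87 mm

A = 594 mm².
δ_mech = NL/(AE) = -51500·3340/(594·101000) = -2.867 mm.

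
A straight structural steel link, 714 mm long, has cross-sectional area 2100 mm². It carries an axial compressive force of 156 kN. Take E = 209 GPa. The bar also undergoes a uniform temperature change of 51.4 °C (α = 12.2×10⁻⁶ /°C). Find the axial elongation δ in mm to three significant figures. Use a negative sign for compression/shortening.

0.194 mm

δ_mech = NL/(AE) = -156000·714/(2100·209000) = -0.2538 mm.
δ_thermal = αLΔT = 12.2e-6·714·51.4 = 0.4477 mm.
δ = δ_mech + δ_thermal = 0.194 mm.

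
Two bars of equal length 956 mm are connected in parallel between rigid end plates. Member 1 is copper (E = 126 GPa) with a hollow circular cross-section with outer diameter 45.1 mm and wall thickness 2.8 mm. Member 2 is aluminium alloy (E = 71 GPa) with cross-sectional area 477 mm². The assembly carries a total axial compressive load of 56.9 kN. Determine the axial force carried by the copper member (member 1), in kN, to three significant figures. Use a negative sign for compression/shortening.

-33.0 kN

A_1 = 372.1 mm².
Equal strain + equilibrium ⇒ each member carries load in proportion to AE: A₁E₁ = 46880000 N, A₂E₂ = 33870000 N, ΣAE = 80750000 N.
F₁ = P·A₁E₁/ΣAE = -56900·46880000/80750000 = -33040 N.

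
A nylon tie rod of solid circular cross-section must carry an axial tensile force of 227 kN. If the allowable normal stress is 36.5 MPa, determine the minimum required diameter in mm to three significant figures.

Required area A ≥ P/σ_allow = 227000/36.5 = 6219 mm².
For a solid circular section, d ≥ √(4A/π) = 88.99 mm.

89.0 mm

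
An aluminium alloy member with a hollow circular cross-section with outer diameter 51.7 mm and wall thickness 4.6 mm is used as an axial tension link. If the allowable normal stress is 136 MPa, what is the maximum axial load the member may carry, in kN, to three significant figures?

92.6 kN

A = 680.7 mm².
P_max = σ_allow · A = 136 · 680.7 = 92570 N = 92.57 kN.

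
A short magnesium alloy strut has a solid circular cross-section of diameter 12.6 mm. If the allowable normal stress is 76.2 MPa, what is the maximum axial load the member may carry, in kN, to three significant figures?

A = 124.7 mm².
P_max = σ_allow · A = 76.2 · 124.7 = 9501 N = 9.501 kN.

9.50 kN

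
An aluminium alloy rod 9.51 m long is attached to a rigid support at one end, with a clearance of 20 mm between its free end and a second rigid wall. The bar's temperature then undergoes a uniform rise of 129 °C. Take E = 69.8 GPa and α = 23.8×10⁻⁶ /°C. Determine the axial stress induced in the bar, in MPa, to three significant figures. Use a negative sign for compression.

Free thermal expansion αLΔT = 23.8e-6 · 9510 · 129 = 29.2 mm.
The walls engage after the gap closes; constrained expansion = 29.2 − 20 = 9.198 mm.
The walls impose strain ε = −(9.198)/9510 = -9.6715e-04; σ = Eε = 69800 · -9.6715e-04 = -67.51 MPa.

-67.5 MPa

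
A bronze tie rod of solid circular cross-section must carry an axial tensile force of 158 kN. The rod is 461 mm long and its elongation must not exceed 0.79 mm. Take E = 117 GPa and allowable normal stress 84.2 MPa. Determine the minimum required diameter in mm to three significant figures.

Required area A ≥ P/σ_allow = 158000/84.2 = 1876 mm².
For a solid circular section, d ≥ √(4A/π) = 48.88 mm.
Elongation limit: A ≥ PL/(Eδ_allow) = 158000·461/(117000·0.79) = 788 mm² ⇒ d ≥ 31.68 mm.
The stress limit governs.

48.9 mm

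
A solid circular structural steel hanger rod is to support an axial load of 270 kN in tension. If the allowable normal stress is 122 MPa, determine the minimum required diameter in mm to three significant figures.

Required area A ≥ P/σ_allow = 270000/122 = 2213 mm².
For a solid circular section, d ≥ √(4A/π) = 53.08 mm.

53.1 mm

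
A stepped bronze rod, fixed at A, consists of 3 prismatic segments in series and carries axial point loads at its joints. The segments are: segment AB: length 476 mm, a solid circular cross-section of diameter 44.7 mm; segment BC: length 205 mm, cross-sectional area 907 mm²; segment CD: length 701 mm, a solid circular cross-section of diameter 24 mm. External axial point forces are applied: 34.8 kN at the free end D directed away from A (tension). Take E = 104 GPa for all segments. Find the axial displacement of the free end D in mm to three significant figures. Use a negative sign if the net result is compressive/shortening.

0.696 mm

Internal axial forces (sectioning from the free end, tension +): N_CD = 34.8 kN, N_BC = 34.8 kN, N_AB = 34.8 kN.
A_AB = 1569 mm².
A_CD = 452.4 mm².
δ_AB = 34800·476/(1569·104000) = 0.1015 mm
δ_BC = 34800·205/(907·104000) = 0.07563 mm
δ_CD = 34800·701/(452.4·104000) = 0.5185 mm
δ = Σδ_i = 0.6956 mm.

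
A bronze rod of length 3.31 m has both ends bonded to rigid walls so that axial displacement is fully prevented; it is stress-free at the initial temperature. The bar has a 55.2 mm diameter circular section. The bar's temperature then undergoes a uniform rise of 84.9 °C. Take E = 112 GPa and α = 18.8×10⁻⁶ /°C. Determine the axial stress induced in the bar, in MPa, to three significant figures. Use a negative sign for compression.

-179 MPa

Free thermal expansion αLΔT = 18.8e-6 · 3310 · 84.9 = 5.283 mm.
The walls impose strain ε = −(5.283)/3310 = -1.5961e-03; σ = Eε = 112000 · -1.5961e-03 = -178.8 MPa.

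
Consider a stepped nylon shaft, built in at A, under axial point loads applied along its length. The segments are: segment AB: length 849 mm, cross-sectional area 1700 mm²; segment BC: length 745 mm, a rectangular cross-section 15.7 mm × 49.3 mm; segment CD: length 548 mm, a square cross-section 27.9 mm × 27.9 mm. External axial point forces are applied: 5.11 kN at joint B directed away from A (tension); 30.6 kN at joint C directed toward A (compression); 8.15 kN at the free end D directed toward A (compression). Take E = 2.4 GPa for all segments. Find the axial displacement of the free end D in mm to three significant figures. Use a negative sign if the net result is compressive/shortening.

Internal axial forces (sectioning from the free end, tension +): N_CD = -8.15 kN, N_BC = -38.75 kN, N_AB = -33.64 kN.
A_BC = 774 mm².
A_CD = 778.4 mm².
δ_AB = -33640·849/(1700·2400) = -7 mm
δ_BC = -38750·745/(774·2400) = -15.54 mm
δ_CD = -8150·548/(778.4·2400) = -2.391 mm
δ = Σδ_i = -24.93 mm.

-24.9 mm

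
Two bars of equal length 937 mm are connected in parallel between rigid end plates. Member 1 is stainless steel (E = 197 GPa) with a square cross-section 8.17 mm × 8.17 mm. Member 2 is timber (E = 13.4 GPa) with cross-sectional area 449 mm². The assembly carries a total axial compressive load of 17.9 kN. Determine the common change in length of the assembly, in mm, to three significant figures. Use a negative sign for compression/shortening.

A_1 = 66.75 mm².
Equal strain + equilibrium ⇒ each member carries load in proportion to AE: A₁E₁ = 13150000 N, A₂E₂ = 6017000 N, ΣAE = 19170000 N.
δ = PL/ΣAE = -17900·937/19170000 = -0.8751 mm.

-0.875 mm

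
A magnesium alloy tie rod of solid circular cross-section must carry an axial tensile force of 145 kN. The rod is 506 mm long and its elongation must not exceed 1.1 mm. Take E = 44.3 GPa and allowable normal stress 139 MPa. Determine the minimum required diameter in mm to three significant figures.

43.8 mm

Required area A ≥ P/σ_allow = 145000/139 = 1043 mm².
For a solid circular section, d ≥ √(4A/π) = 36.44 mm.
Elongation limit: A ≥ PL/(Eδ_allow) = 145000·506/(44300·1.1) = 1506 mm² ⇒ d ≥ 43.78 mm.
The elongation limit governs.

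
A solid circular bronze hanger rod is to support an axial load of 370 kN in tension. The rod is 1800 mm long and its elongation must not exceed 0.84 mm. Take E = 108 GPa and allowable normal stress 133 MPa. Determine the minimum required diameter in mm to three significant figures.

96.7 mm

Required area A ≥ P/σ_allow = 370000/133 = 2782 mm².
For a solid circular section, d ≥ √(4A/π) = 59.52 mm.
Elongation limit: A ≥ PL/(Eδ_allow) = 370000·1800/(108000·0.84) = 7341 mm² ⇒ d ≥ 96.68 mm.
The elongation limit governs.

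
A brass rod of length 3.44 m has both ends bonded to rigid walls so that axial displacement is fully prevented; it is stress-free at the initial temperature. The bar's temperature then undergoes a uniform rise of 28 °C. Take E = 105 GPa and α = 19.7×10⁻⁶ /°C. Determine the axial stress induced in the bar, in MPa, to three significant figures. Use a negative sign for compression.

-57.9 MPa

Free thermal expansion αLΔT = 19.7e-6 · 3440 · 28 = 1.898 mm.
The walls impose strain ε = −(1.898)/3440 = -5.5160e-04; σ = Eε = 105000 · -5.5160e-04 = -57.92 MPa.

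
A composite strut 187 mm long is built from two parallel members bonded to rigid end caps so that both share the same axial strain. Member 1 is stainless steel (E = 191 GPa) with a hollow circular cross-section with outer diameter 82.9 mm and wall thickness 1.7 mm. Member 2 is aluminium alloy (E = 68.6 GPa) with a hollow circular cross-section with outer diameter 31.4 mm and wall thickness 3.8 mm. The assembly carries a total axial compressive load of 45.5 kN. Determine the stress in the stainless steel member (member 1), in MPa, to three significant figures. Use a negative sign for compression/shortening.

-82.4 MPa

A_1 = 433.7 mm².
A_2 = 329.5 mm².
Equal strain + equilibrium ⇒ each member carries load in proportion to AE: A₁E₁ = 82830000 N, A₂E₂ = 22600000 N, ΣAE = 105400000 N.
σ₁ = P·E₁/ΣAE = -45500·191000/105400000 = -82.43 MPa.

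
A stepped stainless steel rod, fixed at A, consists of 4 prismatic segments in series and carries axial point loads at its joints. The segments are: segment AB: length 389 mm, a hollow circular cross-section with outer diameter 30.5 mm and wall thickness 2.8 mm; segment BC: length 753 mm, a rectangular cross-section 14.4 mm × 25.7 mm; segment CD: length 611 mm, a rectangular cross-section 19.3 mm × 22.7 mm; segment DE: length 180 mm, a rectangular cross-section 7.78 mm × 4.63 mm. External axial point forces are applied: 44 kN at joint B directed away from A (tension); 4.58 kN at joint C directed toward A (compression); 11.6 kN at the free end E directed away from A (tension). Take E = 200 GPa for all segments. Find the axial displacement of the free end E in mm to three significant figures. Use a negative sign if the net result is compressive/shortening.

0.849 mm

Internal axial forces (sectioning from the free end, tension +): N_DE = 11.6 kN, N_CD = 11.6 kN, N_BC = 7.02 kN, N_AB = 51.02 kN.
A_AB = 243.7 mm².
A_BC = 370.1 mm².
A_CD = 438.1 mm².
A_DE = 36.02 mm².
δ_AB = 51020·389/(243.7·200000) = 0.4073 mm
δ_BC = 7020·753/(370.1·200000) = 0.07142 mm
δ_CD = 11600·611/(438.1·200000) = 0.08089 mm
δ_DE = 11600·180/(36.02·200000) = 0.2898 mm
δ = Σδ_i = 0.8494 mm.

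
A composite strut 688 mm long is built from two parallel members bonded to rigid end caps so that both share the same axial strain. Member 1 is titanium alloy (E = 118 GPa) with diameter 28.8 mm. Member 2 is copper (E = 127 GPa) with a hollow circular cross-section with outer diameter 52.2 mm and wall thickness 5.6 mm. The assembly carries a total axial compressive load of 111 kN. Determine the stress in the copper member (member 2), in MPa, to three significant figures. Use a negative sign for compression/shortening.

-77.9 MPa

A_1 = 651.4 mm².
A_2 = 819.8 mm².
Equal strain + equilibrium ⇒ each member carries load in proportion to AE: A₁E₁ = 76870000 N, A₂E₂ = 104100000 N, ΣAE = 181000000 N.
σ₂ = P·E₂/ΣAE = -111000·127000/181000000 = -77.89 MPa.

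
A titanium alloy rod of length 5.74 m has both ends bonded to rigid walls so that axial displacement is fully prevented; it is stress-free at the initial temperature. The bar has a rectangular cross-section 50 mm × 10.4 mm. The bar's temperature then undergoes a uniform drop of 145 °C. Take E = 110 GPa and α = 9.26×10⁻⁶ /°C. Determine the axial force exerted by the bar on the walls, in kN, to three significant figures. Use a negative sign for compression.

76.8 kN

Free thermal expansion αLΔT = 9.26e-6 · 5740 · -145 = -7.707 mm.
The walls impose strain ε = −(-7.707)/5740 = 1.3427e-03; σ = Eε = 110000 · 1.3427e-03 = 147.7 MPa.
Wall reaction R = σ·A = 147.7·520 = 76800 N = 76.8 kN.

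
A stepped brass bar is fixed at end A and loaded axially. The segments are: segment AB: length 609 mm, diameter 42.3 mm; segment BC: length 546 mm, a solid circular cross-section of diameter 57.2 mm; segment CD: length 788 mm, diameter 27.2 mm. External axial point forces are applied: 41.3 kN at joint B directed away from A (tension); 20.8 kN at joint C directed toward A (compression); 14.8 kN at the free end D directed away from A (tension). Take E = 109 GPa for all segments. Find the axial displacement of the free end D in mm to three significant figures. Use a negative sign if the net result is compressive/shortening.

Internal axial forces (sectioning from the free end, tension +): N_CD = 14.8 kN, N_BC = -6 kN, N_AB = 35.3 kN.
A_AB = 1405 mm².
A_BC = 2570 mm².
A_CD = 581.1 mm².
δ_AB = 35300·609/(1405·109000) = 0.1403 mm
δ_BC = -6000·546/(2570·109000) = -0.0117 mm
δ_CD = 14800·788/(581.1·109000) = 0.1841 mm
δ = Σδ_i = 0.3128 mm.

0.313 mm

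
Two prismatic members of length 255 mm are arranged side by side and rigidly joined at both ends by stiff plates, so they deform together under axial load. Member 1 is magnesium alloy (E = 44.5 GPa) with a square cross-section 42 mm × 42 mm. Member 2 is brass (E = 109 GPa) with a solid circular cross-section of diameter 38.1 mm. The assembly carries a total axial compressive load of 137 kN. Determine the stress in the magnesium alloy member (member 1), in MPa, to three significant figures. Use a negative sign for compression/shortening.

-30.1 MPa

A_1 = 1764 mm².
A_2 = 1140 mm².
Equal strain + equilibrium ⇒ each member carries load in proportion to AE: A₁E₁ = 78500000 N, A₂E₂ = 124300000 N, ΣAE = 202800000 N.
σ₁ = P·E₁/ΣAE = -137000·44500/202800000 = -30.07 MPa.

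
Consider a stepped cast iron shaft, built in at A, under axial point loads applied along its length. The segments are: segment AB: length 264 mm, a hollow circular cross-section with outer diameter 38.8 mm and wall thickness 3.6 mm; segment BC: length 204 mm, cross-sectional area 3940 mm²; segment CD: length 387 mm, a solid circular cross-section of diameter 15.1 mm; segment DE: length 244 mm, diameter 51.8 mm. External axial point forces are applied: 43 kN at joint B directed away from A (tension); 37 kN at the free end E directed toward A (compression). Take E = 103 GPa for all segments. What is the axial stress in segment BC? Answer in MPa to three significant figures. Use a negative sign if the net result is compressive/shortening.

Internal axial forces (sectioning from the free end, tension +): N_DE = -37 kN, N_CD = -37 kN, N_BC = -37 kN, N_AB = 6 kN.
σ_BC = N_BC/A_BC = -37000/3940 = -9.391 MPa.

-9.39 MPa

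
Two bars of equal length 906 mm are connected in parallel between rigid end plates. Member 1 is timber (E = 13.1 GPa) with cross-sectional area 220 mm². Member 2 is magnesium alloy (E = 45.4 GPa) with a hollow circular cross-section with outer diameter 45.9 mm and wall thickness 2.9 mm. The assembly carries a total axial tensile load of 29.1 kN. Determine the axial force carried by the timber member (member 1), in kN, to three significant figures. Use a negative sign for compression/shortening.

A_2 = 391.8 mm².
Equal strain + equilibrium ⇒ each member carries load in proportion to AE: A₁E₁ = 2882000 N, A₂E₂ = 17790000 N, ΣAE = 20670000 N.
F₁ = P·A₁E₁/ΣAE = 29100·2882000/20670000 = 4058 N.

4.06 kN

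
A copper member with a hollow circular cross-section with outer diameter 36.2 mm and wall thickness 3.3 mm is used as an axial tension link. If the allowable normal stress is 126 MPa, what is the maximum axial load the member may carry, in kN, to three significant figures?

43.0 kN

A = 341.1 mm².
P_max = σ_allow · A = 126 · 341.1 = 42980 N = 42.98 kN.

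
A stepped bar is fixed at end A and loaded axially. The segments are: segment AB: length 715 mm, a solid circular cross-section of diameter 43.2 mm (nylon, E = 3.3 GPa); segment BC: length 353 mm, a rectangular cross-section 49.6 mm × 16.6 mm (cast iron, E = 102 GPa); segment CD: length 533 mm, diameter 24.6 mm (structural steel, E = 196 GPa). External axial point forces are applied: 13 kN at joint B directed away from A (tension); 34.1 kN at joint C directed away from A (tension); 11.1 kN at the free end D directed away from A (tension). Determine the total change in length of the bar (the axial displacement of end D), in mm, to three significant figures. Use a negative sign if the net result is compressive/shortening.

8.86 mm

Internal axial forces (sectioning from the free end, tension +): N_CD = 11.1 kN, N_BC = 45.2 kN, N_AB = 58.2 kN.
A_AB = 1466 mm².
A_BC = 823.4 mm².
A_CD = 475.3 mm².
δ_AB = 58200·715/(1466·3300) = 8.603 mm
δ_BC = 45200·353/(823.4·102000) = 0.19 mm
δ_CD = 11100·533/(475.3·196000) = 0.06351 mm
δ = Σδ_i = 8.857 mm.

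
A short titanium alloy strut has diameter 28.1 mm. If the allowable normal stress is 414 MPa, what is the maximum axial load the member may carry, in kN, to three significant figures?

A = 620.2 mm².
P_max = σ_allow · A = 414 · 620.2 = 256700 N = 256.7 kN.

257 kN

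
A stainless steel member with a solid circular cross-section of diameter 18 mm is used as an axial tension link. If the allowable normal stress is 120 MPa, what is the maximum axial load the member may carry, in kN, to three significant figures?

30.5 kN

A = 254.5 mm².
P_max = σ_allow · A = 120 · 254.5 = 30540 N = 30.54 kN.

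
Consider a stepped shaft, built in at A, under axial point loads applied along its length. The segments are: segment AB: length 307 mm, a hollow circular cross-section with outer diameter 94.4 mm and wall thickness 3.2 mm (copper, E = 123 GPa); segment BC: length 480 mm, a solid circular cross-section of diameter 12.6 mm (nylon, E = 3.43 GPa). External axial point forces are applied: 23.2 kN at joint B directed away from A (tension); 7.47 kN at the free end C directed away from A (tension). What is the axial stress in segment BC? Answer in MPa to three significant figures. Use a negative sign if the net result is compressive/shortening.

Internal axial forces (sectioning from the free end, tension +): N_BC = 7.47 kN, N_AB = 30.67 kN.
A_BC = 124.7 mm².
σ_BC = N_BC/A_BC = 7470/124.7 = 59.91 MPa.

59.9 MPa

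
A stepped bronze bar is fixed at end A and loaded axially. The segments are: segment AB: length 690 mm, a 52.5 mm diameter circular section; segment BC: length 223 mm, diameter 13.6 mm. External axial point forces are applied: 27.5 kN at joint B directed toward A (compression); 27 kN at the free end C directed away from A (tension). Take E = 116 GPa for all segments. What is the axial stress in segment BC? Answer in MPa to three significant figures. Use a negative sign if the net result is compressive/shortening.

Internal axial forces (sectioning from the free end, tension +): N_BC = 27 kN, N_AB = -0.5 kN.
A_BC = 145.3 mm².
σ_BC = N_BC/A_BC = 27000/145.3 = 185.9 MPa.

186 MPa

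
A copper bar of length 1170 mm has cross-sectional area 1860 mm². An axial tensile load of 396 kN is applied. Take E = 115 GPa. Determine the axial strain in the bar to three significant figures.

0.00185

σ = N/A = 212.9 MPa; ε = σ/E = 212.9/115000 = 1.851e-03.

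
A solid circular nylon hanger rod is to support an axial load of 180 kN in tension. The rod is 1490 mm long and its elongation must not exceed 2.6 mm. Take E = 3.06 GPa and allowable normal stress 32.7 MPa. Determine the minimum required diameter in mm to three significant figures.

Required area A ≥ P/σ_allow = 180000/32.7 = 5505 mm².
For a solid circular section, d ≥ √(4A/π) = 83.72 mm.
Elongation limit: A ≥ PL/(Eδ_allow) = 180000·1490/(3060·2.6) = 33710 mm² ⇒ d ≥ 207.2 mm.
The elongation limit governs.

207 mm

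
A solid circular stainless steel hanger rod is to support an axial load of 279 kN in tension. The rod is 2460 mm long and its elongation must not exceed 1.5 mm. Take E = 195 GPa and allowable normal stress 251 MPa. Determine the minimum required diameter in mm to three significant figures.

54.7 mm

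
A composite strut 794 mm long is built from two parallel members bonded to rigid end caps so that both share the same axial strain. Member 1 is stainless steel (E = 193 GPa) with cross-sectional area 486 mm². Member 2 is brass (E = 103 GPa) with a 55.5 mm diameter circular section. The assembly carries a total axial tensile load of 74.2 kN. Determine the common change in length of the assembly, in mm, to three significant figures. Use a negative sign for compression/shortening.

0.172 mm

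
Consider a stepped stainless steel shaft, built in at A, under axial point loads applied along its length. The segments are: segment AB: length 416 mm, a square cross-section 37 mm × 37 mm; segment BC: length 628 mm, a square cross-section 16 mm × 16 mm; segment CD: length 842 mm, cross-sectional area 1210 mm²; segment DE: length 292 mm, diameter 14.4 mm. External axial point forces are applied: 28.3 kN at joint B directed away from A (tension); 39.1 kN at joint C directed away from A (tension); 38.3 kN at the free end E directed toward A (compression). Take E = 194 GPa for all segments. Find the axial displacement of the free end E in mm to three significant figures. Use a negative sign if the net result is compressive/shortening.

Internal axial forces (sectioning from the free end, tension +): N_DE = -38.3 kN, N_CD = -38.3 kN, N_BC = 0.8 kN, N_AB = 29.1 kN.
A_AB = 1369 mm².
A_BC = 256 mm².
A_DE = 162.9 mm².
δ_AB = 29100·416/(1369·194000) = 0.04558 mm
δ_BC = 800·628/(256·194000) = 0.01012 mm
δ_CD = -38300·842/(1210·194000) = -0.1374 mm
δ_DE = -38300·292/(162.9·194000) = -0.354 mm
δ = Σδ_i = -0.4357 mm.

-0.436 mm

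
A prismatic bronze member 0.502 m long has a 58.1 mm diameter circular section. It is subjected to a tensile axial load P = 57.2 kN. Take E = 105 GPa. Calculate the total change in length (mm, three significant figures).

A = 2651 mm².
δ_mech = NL/(AE) = 57200·502/(2651·105000) = 0.1031 mm.

0.103 mm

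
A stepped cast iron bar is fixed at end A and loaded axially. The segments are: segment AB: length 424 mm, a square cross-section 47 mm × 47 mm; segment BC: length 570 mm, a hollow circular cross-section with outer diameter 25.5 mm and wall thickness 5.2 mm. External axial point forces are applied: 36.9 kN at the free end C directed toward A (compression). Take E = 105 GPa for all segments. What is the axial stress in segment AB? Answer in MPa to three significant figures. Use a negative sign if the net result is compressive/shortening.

-16.7 MPa

Internal axial forces (sectioning from the free end, tension +): N_BC = -36.9 kN, N_AB = -36.9 kN.
A_AB = 2209 mm².
σ_AB = N_AB/A_AB = -36900/2209 = -16.7 MPa.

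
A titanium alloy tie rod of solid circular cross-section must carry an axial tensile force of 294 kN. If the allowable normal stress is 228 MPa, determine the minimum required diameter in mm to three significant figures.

Required area A ≥ P/σ_allow = 294000/228 = 1289 mm².
For a solid circular section, d ≥ √(4A/π) = 40.52 mm.

40.5 mm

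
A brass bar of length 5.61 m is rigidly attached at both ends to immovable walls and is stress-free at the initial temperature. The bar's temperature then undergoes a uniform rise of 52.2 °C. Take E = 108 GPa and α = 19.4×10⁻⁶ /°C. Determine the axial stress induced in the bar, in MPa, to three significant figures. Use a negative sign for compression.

Free thermal expansion αLΔT = 19.4e-6 · 5610 · 52.2 = 5.681 mm.
The walls impose strain ε = −(5.681)/5610 = -1.0127e-03; σ = Eε = 108000 · -1.0127e-03 = -109.4 MPa.

-109 MPa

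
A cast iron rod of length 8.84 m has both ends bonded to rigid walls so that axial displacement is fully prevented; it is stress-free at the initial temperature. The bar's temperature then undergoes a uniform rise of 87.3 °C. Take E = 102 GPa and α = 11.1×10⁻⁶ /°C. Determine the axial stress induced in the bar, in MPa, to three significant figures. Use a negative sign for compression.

-98.8 MPa

Free thermal expansion αLΔT = 11.1e-6 · 8840 · 87.3 = 8.566 mm.
The walls impose strain ε = −(8.566)/8840 = -9.6903e-04; σ = Eε = 102000 · -9.6903e-04 = -98.84 MPa.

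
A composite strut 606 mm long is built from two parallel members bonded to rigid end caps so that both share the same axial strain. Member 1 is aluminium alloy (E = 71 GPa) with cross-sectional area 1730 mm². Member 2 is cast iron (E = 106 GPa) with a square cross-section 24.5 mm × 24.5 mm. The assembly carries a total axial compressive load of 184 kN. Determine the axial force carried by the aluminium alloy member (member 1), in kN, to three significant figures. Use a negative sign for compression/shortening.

-121 kN

A_2 = 600.2 mm².
Equal strain + equilibrium ⇒ each member carries load in proportion to AE: A₁E₁ = 122800000 N, A₂E₂ = 63630000 N, ΣAE = 186500000 N.
F₁ = P·A₁E₁/ΣAE = -184000·122800000/186500000 = -121200 N.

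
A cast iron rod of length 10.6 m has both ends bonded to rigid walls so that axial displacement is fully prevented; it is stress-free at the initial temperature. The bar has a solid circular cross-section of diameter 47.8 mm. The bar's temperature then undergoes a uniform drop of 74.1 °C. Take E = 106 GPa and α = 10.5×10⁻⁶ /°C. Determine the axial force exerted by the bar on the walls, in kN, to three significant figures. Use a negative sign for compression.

Free thermal expansion αLΔT = 10.5e-6 · 10600 · -74.1 = -8.247 mm.
The walls impose strain ε = −(-8.247)/10600 = 7.7805e-04; σ = Eε = 106000 · 7.7805e-04 = 82.47 MPa.
Wall reaction R = σ·A = 82.47·1795 = 148000 N = 148 kN.

148 kN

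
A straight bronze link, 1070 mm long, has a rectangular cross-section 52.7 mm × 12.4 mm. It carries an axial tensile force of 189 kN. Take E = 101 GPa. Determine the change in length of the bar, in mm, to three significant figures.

A = 653.5 mm².
δ_mech = NL/(AE) = 189000·1070/(653.5·101000) = 3.064 mm.

3.06 mm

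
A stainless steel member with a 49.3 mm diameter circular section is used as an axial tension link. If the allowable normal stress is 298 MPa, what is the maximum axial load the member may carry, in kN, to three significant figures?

569 kN

A = 1909 mm².
P_max = σ_allow · A = 298 · 1909 = 568900 N = 568.9 kN.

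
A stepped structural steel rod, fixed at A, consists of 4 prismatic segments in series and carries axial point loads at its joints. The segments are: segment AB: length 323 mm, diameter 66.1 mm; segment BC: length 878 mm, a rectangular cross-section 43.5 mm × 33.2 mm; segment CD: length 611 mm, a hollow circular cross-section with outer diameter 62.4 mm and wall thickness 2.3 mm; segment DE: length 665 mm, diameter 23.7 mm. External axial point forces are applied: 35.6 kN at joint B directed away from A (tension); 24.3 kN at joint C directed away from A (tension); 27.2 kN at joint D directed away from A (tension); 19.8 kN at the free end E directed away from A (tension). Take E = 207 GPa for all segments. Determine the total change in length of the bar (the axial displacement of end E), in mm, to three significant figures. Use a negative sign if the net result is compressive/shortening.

Internal axial forces (sectioning from the free end, tension +): N_DE = 19.8 kN, N_CD = 47 kN, N_BC = 71.3 kN, N_AB = 106.9 kN.
A_AB = 3432 mm².
A_BC = 1444 mm².
A_CD = 434.3 mm².
A_DE = 441.2 mm².
δ_AB = 106900·323/(3432·207000) = 0.04861 mm
δ_BC = 71300·878/(1444·207000) = 0.2094 mm
δ_CD = 47000·611/(434.3·207000) = 0.3195 mm
δ_DE = 19800·665/(441.2·207000) = 0.1442 mm
δ = Σδ_i = 0.7217 mm.

0.722 mm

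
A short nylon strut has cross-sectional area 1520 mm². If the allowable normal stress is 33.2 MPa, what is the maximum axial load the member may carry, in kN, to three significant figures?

P_max = σ_allow · A = 33.2 · 1520 = 50460 N = 50.46 kN.

50.5 kN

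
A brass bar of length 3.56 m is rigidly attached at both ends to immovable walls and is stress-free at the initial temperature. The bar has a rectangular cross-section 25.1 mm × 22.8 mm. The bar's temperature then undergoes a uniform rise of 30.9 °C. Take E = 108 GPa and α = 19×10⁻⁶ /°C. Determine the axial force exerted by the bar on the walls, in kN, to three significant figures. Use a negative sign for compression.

Free thermal expansion αLΔT = 19e-6 · 3560 · 30.9 = 2.09 mm.
The walls impose strain ε = −(2.09)/3560 = -5.8710e-04; σ = Eε = 108000 · -5.8710e-04 = -63.41 MPa.
Wall reaction R = σ·A = -63.41·572.3 = -36290 N = -36.29 kN.

-36.3 kN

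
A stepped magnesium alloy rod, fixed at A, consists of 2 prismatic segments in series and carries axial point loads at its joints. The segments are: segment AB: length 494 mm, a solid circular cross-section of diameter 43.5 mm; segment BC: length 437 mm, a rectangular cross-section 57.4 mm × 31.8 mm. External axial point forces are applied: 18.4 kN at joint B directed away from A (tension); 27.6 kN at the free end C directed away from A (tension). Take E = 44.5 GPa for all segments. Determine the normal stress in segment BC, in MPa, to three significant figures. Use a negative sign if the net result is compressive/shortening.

Internal axial forces (sectioning from the free end, tension +): N_BC = 27.6 kN, N_AB = 46 kN.
A_BC = 1825 mm².
σ_BC = N_BC/A_BC = 27600/1825 = 15.12 MPa.

15.1 MPa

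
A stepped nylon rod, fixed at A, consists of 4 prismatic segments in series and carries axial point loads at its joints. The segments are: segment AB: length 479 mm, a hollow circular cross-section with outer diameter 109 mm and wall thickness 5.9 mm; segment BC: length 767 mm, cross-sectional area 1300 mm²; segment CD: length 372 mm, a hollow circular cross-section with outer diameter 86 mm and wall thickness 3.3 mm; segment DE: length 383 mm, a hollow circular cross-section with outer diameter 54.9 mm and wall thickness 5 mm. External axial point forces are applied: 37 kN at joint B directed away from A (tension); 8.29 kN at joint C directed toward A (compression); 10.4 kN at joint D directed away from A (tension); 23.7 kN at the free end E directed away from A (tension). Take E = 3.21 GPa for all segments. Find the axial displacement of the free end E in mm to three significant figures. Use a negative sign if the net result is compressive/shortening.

Internal axial forces (sectioning from the free end, tension +): N_DE = 23.7 kN, N_CD = 34.1 kN, N_BC = 25.81 kN, N_AB = 62.81 kN.
A_AB = 1911 mm².
A_CD = 857.4 mm².
A_DE = 783.8 mm².
δ_AB = 62810·479/(1911·3210) = 4.905 mm
δ_BC = 25810·767/(1300·3210) = 4.744 mm
δ_CD = 34100·372/(857.4·3210) = 4.609 mm
δ_DE = 23700·383/(783.8·3210) = 3.608 mm
δ = Σδ_i = 17.87 mm.

17.9 mm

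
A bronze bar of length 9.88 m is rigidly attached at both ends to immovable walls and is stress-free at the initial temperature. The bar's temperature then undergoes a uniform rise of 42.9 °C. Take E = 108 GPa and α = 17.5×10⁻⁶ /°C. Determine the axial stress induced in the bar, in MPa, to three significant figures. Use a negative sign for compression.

-81.1 MPa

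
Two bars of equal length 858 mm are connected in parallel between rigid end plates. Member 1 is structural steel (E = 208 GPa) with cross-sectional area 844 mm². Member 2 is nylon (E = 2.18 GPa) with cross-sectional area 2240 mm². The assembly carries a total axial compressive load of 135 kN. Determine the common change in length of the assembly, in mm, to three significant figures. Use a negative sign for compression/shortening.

-0.642 mm

Equal strain + equilibrium ⇒ each member carries load in proportion to AE: A₁E₁ = 175600000 N, A₂E₂ = 4883000 N, ΣAE = 180400000 N.
δ = PL/ΣAE = -135000·858/180400000 = -0.6419 mm.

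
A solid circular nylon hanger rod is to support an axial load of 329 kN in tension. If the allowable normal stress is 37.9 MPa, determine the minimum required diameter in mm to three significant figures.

Required area A ≥ P/σ_allow = 329000/37.9 = 8681 mm².
For a solid circular section, d ≥ √(4A/π) = 105.1 mm.

105 mm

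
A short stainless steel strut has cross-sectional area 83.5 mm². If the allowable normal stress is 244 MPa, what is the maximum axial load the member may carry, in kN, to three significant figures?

P_max = σ_allow · A = 244 · 83.5 = 20370 N = 20.37 kN.

20.4 kN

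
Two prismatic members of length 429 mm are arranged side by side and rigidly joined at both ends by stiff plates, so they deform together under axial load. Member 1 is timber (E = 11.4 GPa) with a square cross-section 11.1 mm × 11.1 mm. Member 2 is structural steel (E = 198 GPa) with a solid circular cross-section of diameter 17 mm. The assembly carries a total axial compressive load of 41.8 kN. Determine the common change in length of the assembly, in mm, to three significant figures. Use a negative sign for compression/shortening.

-0.387 mm

A_1 = 123.2 mm².
A_2 = 227 mm².
Equal strain + equilibrium ⇒ each member carries load in proportion to AE: A₁E₁ = 1405000 N, A₂E₂ = 44940000 N, ΣAE = 46350000 N.
δ = PL/ΣAE = -41800·429/46350000 = -0.3869 mm.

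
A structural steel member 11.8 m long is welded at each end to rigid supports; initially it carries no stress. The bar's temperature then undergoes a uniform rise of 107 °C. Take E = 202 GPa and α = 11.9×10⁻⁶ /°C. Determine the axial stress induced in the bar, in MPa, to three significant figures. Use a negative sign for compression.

-257 MPa

Free thermal expansion αLΔT = 11.9e-6 · 11800 · 107 = 15.02 mm.
The walls impose strain ε = −(15.02)/11800 = -1.2733e-03; σ = Eε = 202000 · -1.2733e-03 = -257.2 MPa.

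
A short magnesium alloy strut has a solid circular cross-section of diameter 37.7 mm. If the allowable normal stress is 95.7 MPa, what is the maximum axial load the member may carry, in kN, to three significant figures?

107 kN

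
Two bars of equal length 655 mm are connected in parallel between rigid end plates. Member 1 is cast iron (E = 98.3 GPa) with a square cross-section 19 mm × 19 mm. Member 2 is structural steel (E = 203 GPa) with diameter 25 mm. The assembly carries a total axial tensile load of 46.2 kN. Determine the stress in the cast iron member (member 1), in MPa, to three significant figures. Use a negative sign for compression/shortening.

33.6 MPa

A_1 = 361 mm².
A_2 = 490.9 mm².
Equal strain + equilibrium ⇒ each member carries load in proportion to AE: A₁E₁ = 35490000 N, A₂E₂ = 99650000 N, ΣAE = 135100000 N.
σ₁ = P·E₁/ΣAE = 46200·98300/135100000 = 33.61 MPa.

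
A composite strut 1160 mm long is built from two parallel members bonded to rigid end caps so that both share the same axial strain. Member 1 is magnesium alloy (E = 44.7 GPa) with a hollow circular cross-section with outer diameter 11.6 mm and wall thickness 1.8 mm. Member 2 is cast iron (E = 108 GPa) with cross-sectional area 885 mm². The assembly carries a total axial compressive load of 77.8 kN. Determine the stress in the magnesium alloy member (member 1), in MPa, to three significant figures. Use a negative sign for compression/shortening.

-35.5 MPa

A_1 = 55.42 mm².
Equal strain + equilibrium ⇒ each member carries load in proportion to AE: A₁E₁ = 2477000 N, A₂E₂ = 95580000 N, ΣAE = 98060000 N.
σ₁ = P·E₁/ΣAE = -77800·44700/98060000 = -35.47 MPa.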